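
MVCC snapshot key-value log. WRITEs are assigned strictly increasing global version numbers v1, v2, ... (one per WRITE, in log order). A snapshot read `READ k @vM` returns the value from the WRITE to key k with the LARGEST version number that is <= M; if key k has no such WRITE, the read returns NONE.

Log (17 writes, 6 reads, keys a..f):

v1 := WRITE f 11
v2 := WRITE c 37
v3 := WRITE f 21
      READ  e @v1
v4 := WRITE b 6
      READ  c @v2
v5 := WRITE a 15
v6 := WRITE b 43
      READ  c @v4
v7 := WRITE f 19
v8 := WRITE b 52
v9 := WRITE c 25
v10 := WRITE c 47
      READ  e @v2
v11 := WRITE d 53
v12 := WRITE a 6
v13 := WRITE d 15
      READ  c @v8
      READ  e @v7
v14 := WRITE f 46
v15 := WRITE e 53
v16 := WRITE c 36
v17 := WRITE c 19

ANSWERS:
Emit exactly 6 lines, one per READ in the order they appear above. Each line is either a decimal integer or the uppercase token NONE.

Answer: NONE
37
37
NONE
37
NONE

Derivation:
v1: WRITE f=11  (f history now [(1, 11)])
v2: WRITE c=37  (c history now [(2, 37)])
v3: WRITE f=21  (f history now [(1, 11), (3, 21)])
READ e @v1: history=[] -> no version <= 1 -> NONE
v4: WRITE b=6  (b history now [(4, 6)])
READ c @v2: history=[(2, 37)] -> pick v2 -> 37
v5: WRITE a=15  (a history now [(5, 15)])
v6: WRITE b=43  (b history now [(4, 6), (6, 43)])
READ c @v4: history=[(2, 37)] -> pick v2 -> 37
v7: WRITE f=19  (f history now [(1, 11), (3, 21), (7, 19)])
v8: WRITE b=52  (b history now [(4, 6), (6, 43), (8, 52)])
v9: WRITE c=25  (c history now [(2, 37), (9, 25)])
v10: WRITE c=47  (c history now [(2, 37), (9, 25), (10, 47)])
READ e @v2: history=[] -> no version <= 2 -> NONE
v11: WRITE d=53  (d history now [(11, 53)])
v12: WRITE a=6  (a history now [(5, 15), (12, 6)])
v13: WRITE d=15  (d history now [(11, 53), (13, 15)])
READ c @v8: history=[(2, 37), (9, 25), (10, 47)] -> pick v2 -> 37
READ e @v7: history=[] -> no version <= 7 -> NONE
v14: WRITE f=46  (f history now [(1, 11), (3, 21), (7, 19), (14, 46)])
v15: WRITE e=53  (e history now [(15, 53)])
v16: WRITE c=36  (c history now [(2, 37), (9, 25), (10, 47), (16, 36)])
v17: WRITE c=19  (c history now [(2, 37), (9, 25), (10, 47), (16, 36), (17, 19)])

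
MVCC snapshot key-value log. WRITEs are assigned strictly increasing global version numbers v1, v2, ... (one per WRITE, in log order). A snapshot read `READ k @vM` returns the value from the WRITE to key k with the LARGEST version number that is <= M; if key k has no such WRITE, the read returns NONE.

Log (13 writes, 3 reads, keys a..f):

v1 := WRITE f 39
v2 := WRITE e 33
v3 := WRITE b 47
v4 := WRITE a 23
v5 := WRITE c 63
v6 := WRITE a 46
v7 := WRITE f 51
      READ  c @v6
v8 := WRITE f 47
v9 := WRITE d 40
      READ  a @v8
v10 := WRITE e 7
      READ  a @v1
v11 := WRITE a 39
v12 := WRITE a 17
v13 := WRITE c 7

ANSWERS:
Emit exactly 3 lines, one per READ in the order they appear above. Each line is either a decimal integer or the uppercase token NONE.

Answer: 63
46
NONE

Derivation:
v1: WRITE f=39  (f history now [(1, 39)])
v2: WRITE e=33  (e history now [(2, 33)])
v3: WRITE b=47  (b history now [(3, 47)])
v4: WRITE a=23  (a history now [(4, 23)])
v5: WRITE c=63  (c history now [(5, 63)])
v6: WRITE a=46  (a history now [(4, 23), (6, 46)])
v7: WRITE f=51  (f history now [(1, 39), (7, 51)])
READ c @v6: history=[(5, 63)] -> pick v5 -> 63
v8: WRITE f=47  (f history now [(1, 39), (7, 51), (8, 47)])
v9: WRITE d=40  (d history now [(9, 40)])
READ a @v8: history=[(4, 23), (6, 46)] -> pick v6 -> 46
v10: WRITE e=7  (e history now [(2, 33), (10, 7)])
READ a @v1: history=[(4, 23), (6, 46)] -> no version <= 1 -> NONE
v11: WRITE a=39  (a history now [(4, 23), (6, 46), (11, 39)])
v12: WRITE a=17  (a history now [(4, 23), (6, 46), (11, 39), (12, 17)])
v13: WRITE c=7  (c history now [(5, 63), (13, 7)])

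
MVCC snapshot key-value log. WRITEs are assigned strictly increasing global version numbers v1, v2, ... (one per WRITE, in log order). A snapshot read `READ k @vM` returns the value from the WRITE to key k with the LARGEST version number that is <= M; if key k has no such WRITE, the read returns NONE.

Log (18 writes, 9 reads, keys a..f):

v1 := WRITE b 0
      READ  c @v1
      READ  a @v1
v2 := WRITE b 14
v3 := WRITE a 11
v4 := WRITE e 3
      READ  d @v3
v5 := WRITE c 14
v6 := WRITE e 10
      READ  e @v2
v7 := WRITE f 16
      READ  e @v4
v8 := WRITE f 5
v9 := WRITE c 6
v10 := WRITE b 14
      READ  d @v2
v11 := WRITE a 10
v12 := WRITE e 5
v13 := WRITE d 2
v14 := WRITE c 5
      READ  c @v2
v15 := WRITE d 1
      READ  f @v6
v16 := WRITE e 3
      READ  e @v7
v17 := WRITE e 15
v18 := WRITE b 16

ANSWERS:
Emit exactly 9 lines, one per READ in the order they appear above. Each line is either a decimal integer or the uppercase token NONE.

Answer: NONE
NONE
NONE
NONE
3
NONE
NONE
NONE
10

Derivation:
v1: WRITE b=0  (b history now [(1, 0)])
READ c @v1: history=[] -> no version <= 1 -> NONE
READ a @v1: history=[] -> no version <= 1 -> NONE
v2: WRITE b=14  (b history now [(1, 0), (2, 14)])
v3: WRITE a=11  (a history now [(3, 11)])
v4: WRITE e=3  (e history now [(4, 3)])
READ d @v3: history=[] -> no version <= 3 -> NONE
v5: WRITE c=14  (c history now [(5, 14)])
v6: WRITE e=10  (e history now [(4, 3), (6, 10)])
READ e @v2: history=[(4, 3), (6, 10)] -> no version <= 2 -> NONE
v7: WRITE f=16  (f history now [(7, 16)])
READ e @v4: history=[(4, 3), (6, 10)] -> pick v4 -> 3
v8: WRITE f=5  (f history now [(7, 16), (8, 5)])
v9: WRITE c=6  (c history now [(5, 14), (9, 6)])
v10: WRITE b=14  (b history now [(1, 0), (2, 14), (10, 14)])
READ d @v2: history=[] -> no version <= 2 -> NONE
v11: WRITE a=10  (a history now [(3, 11), (11, 10)])
v12: WRITE e=5  (e history now [(4, 3), (6, 10), (12, 5)])
v13: WRITE d=2  (d history now [(13, 2)])
v14: WRITE c=5  (c history now [(5, 14), (9, 6), (14, 5)])
READ c @v2: history=[(5, 14), (9, 6), (14, 5)] -> no version <= 2 -> NONE
v15: WRITE d=1  (d history now [(13, 2), (15, 1)])
READ f @v6: history=[(7, 16), (8, 5)] -> no version <= 6 -> NONE
v16: WRITE e=3  (e history now [(4, 3), (6, 10), (12, 5), (16, 3)])
READ e @v7: history=[(4, 3), (6, 10), (12, 5), (16, 3)] -> pick v6 -> 10
v17: WRITE e=15  (e history now [(4, 3), (6, 10), (12, 5), (16, 3), (17, 15)])
v18: WRITE b=16  (b history now [(1, 0), (2, 14), (10, 14), (18, 16)])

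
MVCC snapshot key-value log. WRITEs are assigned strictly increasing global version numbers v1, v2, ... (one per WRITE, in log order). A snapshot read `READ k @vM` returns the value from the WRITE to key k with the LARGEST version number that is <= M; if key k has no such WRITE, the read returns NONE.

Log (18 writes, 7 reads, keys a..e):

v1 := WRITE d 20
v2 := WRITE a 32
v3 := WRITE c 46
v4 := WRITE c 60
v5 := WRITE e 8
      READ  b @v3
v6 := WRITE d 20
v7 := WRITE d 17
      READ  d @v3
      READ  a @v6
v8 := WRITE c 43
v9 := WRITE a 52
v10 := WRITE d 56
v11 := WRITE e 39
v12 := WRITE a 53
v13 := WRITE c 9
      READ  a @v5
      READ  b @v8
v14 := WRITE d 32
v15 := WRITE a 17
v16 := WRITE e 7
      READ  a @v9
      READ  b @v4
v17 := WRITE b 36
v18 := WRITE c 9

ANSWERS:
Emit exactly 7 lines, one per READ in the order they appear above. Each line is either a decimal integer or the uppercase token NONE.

Answer: NONE
20
32
32
NONE
52
NONE

Derivation:
v1: WRITE d=20  (d history now [(1, 20)])
v2: WRITE a=32  (a history now [(2, 32)])
v3: WRITE c=46  (c history now [(3, 46)])
v4: WRITE c=60  (c history now [(3, 46), (4, 60)])
v5: WRITE e=8  (e history now [(5, 8)])
READ b @v3: history=[] -> no version <= 3 -> NONE
v6: WRITE d=20  (d history now [(1, 20), (6, 20)])
v7: WRITE d=17  (d history now [(1, 20), (6, 20), (7, 17)])
READ d @v3: history=[(1, 20), (6, 20), (7, 17)] -> pick v1 -> 20
READ a @v6: history=[(2, 32)] -> pick v2 -> 32
v8: WRITE c=43  (c history now [(3, 46), (4, 60), (8, 43)])
v9: WRITE a=52  (a history now [(2, 32), (9, 52)])
v10: WRITE d=56  (d history now [(1, 20), (6, 20), (7, 17), (10, 56)])
v11: WRITE e=39  (e history now [(5, 8), (11, 39)])
v12: WRITE a=53  (a history now [(2, 32), (9, 52), (12, 53)])
v13: WRITE c=9  (c history now [(3, 46), (4, 60), (8, 43), (13, 9)])
READ a @v5: history=[(2, 32), (9, 52), (12, 53)] -> pick v2 -> 32
READ b @v8: history=[] -> no version <= 8 -> NONE
v14: WRITE d=32  (d history now [(1, 20), (6, 20), (7, 17), (10, 56), (14, 32)])
v15: WRITE a=17  (a history now [(2, 32), (9, 52), (12, 53), (15, 17)])
v16: WRITE e=7  (e history now [(5, 8), (11, 39), (16, 7)])
READ a @v9: history=[(2, 32), (9, 52), (12, 53), (15, 17)] -> pick v9 -> 52
READ b @v4: history=[] -> no version <= 4 -> NONE
v17: WRITE b=36  (b history now [(17, 36)])
v18: WRITE c=9  (c history now [(3, 46), (4, 60), (8, 43), (13, 9), (18, 9)])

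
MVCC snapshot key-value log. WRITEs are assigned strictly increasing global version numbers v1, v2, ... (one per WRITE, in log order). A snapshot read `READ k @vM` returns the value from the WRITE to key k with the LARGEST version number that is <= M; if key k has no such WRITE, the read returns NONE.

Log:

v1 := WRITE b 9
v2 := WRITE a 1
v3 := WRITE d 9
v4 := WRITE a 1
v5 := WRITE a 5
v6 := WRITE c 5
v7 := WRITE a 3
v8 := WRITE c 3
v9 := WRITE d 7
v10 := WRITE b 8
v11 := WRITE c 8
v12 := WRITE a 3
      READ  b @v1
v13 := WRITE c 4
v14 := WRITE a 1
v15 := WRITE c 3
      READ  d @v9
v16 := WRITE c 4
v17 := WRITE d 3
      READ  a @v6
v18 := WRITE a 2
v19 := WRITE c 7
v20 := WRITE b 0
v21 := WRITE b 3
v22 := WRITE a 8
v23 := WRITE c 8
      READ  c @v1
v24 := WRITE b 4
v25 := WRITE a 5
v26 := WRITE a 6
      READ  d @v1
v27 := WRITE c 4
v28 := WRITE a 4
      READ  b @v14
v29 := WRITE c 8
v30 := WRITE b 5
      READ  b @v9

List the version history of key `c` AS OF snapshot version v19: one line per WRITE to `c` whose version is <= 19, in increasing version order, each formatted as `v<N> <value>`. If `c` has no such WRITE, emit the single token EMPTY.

Answer: v6 5
v8 3
v11 8
v13 4
v15 3
v16 4
v19 7

Derivation:
Scan writes for key=c with version <= 19:
  v1 WRITE b 9 -> skip
  v2 WRITE a 1 -> skip
  v3 WRITE d 9 -> skip
  v4 WRITE a 1 -> skip
  v5 WRITE a 5 -> skip
  v6 WRITE c 5 -> keep
  v7 WRITE a 3 -> skip
  v8 WRITE c 3 -> keep
  v9 WRITE d 7 -> skip
  v10 WRITE b 8 -> skip
  v11 WRITE c 8 -> keep
  v12 WRITE a 3 -> skip
  v13 WRITE c 4 -> keep
  v14 WRITE a 1 -> skip
  v15 WRITE c 3 -> keep
  v16 WRITE c 4 -> keep
  v17 WRITE d 3 -> skip
  v18 WRITE a 2 -> skip
  v19 WRITE c 7 -> keep
  v20 WRITE b 0 -> skip
  v21 WRITE b 3 -> skip
  v22 WRITE a 8 -> skip
  v23 WRITE c 8 -> drop (> snap)
  v24 WRITE b 4 -> skip
  v25 WRITE a 5 -> skip
  v26 WRITE a 6 -> skip
  v27 WRITE c 4 -> drop (> snap)
  v28 WRITE a 4 -> skip
  v29 WRITE c 8 -> drop (> snap)
  v30 WRITE b 5 -> skip
Collected: [(6, 5), (8, 3), (11, 8), (13, 4), (15, 3), (16, 4), (19, 7)]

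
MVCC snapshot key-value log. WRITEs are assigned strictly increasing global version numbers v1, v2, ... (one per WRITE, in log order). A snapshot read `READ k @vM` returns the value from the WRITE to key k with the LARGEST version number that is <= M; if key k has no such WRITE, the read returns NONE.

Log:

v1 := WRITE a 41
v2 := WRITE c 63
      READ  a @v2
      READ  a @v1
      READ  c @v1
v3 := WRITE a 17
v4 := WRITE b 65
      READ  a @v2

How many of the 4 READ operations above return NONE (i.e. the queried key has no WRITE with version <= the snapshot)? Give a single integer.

Answer: 1

Derivation:
v1: WRITE a=41  (a history now [(1, 41)])
v2: WRITE c=63  (c history now [(2, 63)])
READ a @v2: history=[(1, 41)] -> pick v1 -> 41
READ a @v1: history=[(1, 41)] -> pick v1 -> 41
READ c @v1: history=[(2, 63)] -> no version <= 1 -> NONE
v3: WRITE a=17  (a history now [(1, 41), (3, 17)])
v4: WRITE b=65  (b history now [(4, 65)])
READ a @v2: history=[(1, 41), (3, 17)] -> pick v1 -> 41
Read results in order: ['41', '41', 'NONE', '41']
NONE count = 1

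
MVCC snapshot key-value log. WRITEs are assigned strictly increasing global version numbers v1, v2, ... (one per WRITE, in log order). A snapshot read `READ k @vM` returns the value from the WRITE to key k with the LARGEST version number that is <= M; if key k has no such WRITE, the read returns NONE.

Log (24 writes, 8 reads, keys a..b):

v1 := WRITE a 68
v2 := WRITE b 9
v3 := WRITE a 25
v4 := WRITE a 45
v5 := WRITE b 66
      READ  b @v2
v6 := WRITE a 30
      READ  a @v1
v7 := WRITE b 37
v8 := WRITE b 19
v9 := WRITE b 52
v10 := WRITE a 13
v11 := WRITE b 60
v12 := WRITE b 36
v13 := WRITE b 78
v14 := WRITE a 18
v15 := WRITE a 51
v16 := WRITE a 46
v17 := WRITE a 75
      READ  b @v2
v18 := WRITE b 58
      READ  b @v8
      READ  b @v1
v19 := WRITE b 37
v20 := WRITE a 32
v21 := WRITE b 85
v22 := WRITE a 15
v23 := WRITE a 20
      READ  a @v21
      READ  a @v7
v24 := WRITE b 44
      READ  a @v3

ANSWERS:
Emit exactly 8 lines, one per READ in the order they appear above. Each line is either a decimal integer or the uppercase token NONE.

Answer: 9
68
9
19
NONE
32
30
25

Derivation:
v1: WRITE a=68  (a history now [(1, 68)])
v2: WRITE b=9  (b history now [(2, 9)])
v3: WRITE a=25  (a history now [(1, 68), (3, 25)])
v4: WRITE a=45  (a history now [(1, 68), (3, 25), (4, 45)])
v5: WRITE b=66  (b history now [(2, 9), (5, 66)])
READ b @v2: history=[(2, 9), (5, 66)] -> pick v2 -> 9
v6: WRITE a=30  (a history now [(1, 68), (3, 25), (4, 45), (6, 30)])
READ a @v1: history=[(1, 68), (3, 25), (4, 45), (6, 30)] -> pick v1 -> 68
v7: WRITE b=37  (b history now [(2, 9), (5, 66), (7, 37)])
v8: WRITE b=19  (b history now [(2, 9), (5, 66), (7, 37), (8, 19)])
v9: WRITE b=52  (b history now [(2, 9), (5, 66), (7, 37), (8, 19), (9, 52)])
v10: WRITE a=13  (a history now [(1, 68), (3, 25), (4, 45), (6, 30), (10, 13)])
v11: WRITE b=60  (b history now [(2, 9), (5, 66), (7, 37), (8, 19), (9, 52), (11, 60)])
v12: WRITE b=36  (b history now [(2, 9), (5, 66), (7, 37), (8, 19), (9, 52), (11, 60), (12, 36)])
v13: WRITE b=78  (b history now [(2, 9), (5, 66), (7, 37), (8, 19), (9, 52), (11, 60), (12, 36), (13, 78)])
v14: WRITE a=18  (a history now [(1, 68), (3, 25), (4, 45), (6, 30), (10, 13), (14, 18)])
v15: WRITE a=51  (a history now [(1, 68), (3, 25), (4, 45), (6, 30), (10, 13), (14, 18), (15, 51)])
v16: WRITE a=46  (a history now [(1, 68), (3, 25), (4, 45), (6, 30), (10, 13), (14, 18), (15, 51), (16, 46)])
v17: WRITE a=75  (a history now [(1, 68), (3, 25), (4, 45), (6, 30), (10, 13), (14, 18), (15, 51), (16, 46), (17, 75)])
READ b @v2: history=[(2, 9), (5, 66), (7, 37), (8, 19), (9, 52), (11, 60), (12, 36), (13, 78)] -> pick v2 -> 9
v18: WRITE b=58  (b history now [(2, 9), (5, 66), (7, 37), (8, 19), (9, 52), (11, 60), (12, 36), (13, 78), (18, 58)])
READ b @v8: history=[(2, 9), (5, 66), (7, 37), (8, 19), (9, 52), (11, 60), (12, 36), (13, 78), (18, 58)] -> pick v8 -> 19
READ b @v1: history=[(2, 9), (5, 66), (7, 37), (8, 19), (9, 52), (11, 60), (12, 36), (13, 78), (18, 58)] -> no version <= 1 -> NONE
v19: WRITE b=37  (b history now [(2, 9), (5, 66), (7, 37), (8, 19), (9, 52), (11, 60), (12, 36), (13, 78), (18, 58), (19, 37)])
v20: WRITE a=32  (a history now [(1, 68), (3, 25), (4, 45), (6, 30), (10, 13), (14, 18), (15, 51), (16, 46), (17, 75), (20, 32)])
v21: WRITE b=85  (b history now [(2, 9), (5, 66), (7, 37), (8, 19), (9, 52), (11, 60), (12, 36), (13, 78), (18, 58), (19, 37), (21, 85)])
v22: WRITE a=15  (a history now [(1, 68), (3, 25), (4, 45), (6, 30), (10, 13), (14, 18), (15, 51), (16, 46), (17, 75), (20, 32), (22, 15)])
v23: WRITE a=20  (a history now [(1, 68), (3, 25), (4, 45), (6, 30), (10, 13), (14, 18), (15, 51), (16, 46), (17, 75), (20, 32), (22, 15), (23, 20)])
READ a @v21: history=[(1, 68), (3, 25), (4, 45), (6, 30), (10, 13), (14, 18), (15, 51), (16, 46), (17, 75), (20, 32), (22, 15), (23, 20)] -> pick v20 -> 32
READ a @v7: history=[(1, 68), (3, 25), (4, 45), (6, 30), (10, 13), (14, 18), (15, 51), (16, 46), (17, 75), (20, 32), (22, 15), (23, 20)] -> pick v6 -> 30
v24: WRITE b=44  (b history now [(2, 9), (5, 66), (7, 37), (8, 19), (9, 52), (11, 60), (12, 36), (13, 78), (18, 58), (19, 37), (21, 85), (24, 44)])
READ a @v3: history=[(1, 68), (3, 25), (4, 45), (6, 30), (10, 13), (14, 18), (15, 51), (16, 46), (17, 75), (20, 32), (22, 15), (23, 20)] -> pick v3 -> 25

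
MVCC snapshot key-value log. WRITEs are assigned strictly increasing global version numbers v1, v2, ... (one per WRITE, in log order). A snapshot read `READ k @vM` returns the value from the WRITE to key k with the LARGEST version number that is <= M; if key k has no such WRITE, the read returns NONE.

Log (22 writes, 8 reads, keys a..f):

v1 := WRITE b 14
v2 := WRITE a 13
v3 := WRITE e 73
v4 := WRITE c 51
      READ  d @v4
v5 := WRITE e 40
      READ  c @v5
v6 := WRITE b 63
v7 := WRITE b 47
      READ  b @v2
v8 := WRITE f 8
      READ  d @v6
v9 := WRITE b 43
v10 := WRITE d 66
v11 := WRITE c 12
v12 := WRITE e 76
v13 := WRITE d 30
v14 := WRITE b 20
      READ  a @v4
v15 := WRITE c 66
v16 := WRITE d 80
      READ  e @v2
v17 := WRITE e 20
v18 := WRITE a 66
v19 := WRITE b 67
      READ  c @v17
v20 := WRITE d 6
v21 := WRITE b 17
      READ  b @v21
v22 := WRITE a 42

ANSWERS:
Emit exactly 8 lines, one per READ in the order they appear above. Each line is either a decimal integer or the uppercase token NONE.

Answer: NONE
51
14
NONE
13
NONE
66
17

Derivation:
v1: WRITE b=14  (b history now [(1, 14)])
v2: WRITE a=13  (a history now [(2, 13)])
v3: WRITE e=73  (e history now [(3, 73)])
v4: WRITE c=51  (c history now [(4, 51)])
READ d @v4: history=[] -> no version <= 4 -> NONE
v5: WRITE e=40  (e history now [(3, 73), (5, 40)])
READ c @v5: history=[(4, 51)] -> pick v4 -> 51
v6: WRITE b=63  (b history now [(1, 14), (6, 63)])
v7: WRITE b=47  (b history now [(1, 14), (6, 63), (7, 47)])
READ b @v2: history=[(1, 14), (6, 63), (7, 47)] -> pick v1 -> 14
v8: WRITE f=8  (f history now [(8, 8)])
READ d @v6: history=[] -> no version <= 6 -> NONE
v9: WRITE b=43  (b history now [(1, 14), (6, 63), (7, 47), (9, 43)])
v10: WRITE d=66  (d history now [(10, 66)])
v11: WRITE c=12  (c history now [(4, 51), (11, 12)])
v12: WRITE e=76  (e history now [(3, 73), (5, 40), (12, 76)])
v13: WRITE d=30  (d history now [(10, 66), (13, 30)])
v14: WRITE b=20  (b history now [(1, 14), (6, 63), (7, 47), (9, 43), (14, 20)])
READ a @v4: history=[(2, 13)] -> pick v2 -> 13
v15: WRITE c=66  (c history now [(4, 51), (11, 12), (15, 66)])
v16: WRITE d=80  (d history now [(10, 66), (13, 30), (16, 80)])
READ e @v2: history=[(3, 73), (5, 40), (12, 76)] -> no version <= 2 -> NONE
v17: WRITE e=20  (e history now [(3, 73), (5, 40), (12, 76), (17, 20)])
v18: WRITE a=66  (a history now [(2, 13), (18, 66)])
v19: WRITE b=67  (b history now [(1, 14), (6, 63), (7, 47), (9, 43), (14, 20), (19, 67)])
READ c @v17: history=[(4, 51), (11, 12), (15, 66)] -> pick v15 -> 66
v20: WRITE d=6  (d history now [(10, 66), (13, 30), (16, 80), (20, 6)])
v21: WRITE b=17  (b history now [(1, 14), (6, 63), (7, 47), (9, 43), (14, 20), (19, 67), (21, 17)])
READ b @v21: history=[(1, 14), (6, 63), (7, 47), (9, 43), (14, 20), (19, 67), (21, 17)] -> pick v21 -> 17
v22: WRITE a=42  (a history now [(2, 13), (18, 66), (22, 42)])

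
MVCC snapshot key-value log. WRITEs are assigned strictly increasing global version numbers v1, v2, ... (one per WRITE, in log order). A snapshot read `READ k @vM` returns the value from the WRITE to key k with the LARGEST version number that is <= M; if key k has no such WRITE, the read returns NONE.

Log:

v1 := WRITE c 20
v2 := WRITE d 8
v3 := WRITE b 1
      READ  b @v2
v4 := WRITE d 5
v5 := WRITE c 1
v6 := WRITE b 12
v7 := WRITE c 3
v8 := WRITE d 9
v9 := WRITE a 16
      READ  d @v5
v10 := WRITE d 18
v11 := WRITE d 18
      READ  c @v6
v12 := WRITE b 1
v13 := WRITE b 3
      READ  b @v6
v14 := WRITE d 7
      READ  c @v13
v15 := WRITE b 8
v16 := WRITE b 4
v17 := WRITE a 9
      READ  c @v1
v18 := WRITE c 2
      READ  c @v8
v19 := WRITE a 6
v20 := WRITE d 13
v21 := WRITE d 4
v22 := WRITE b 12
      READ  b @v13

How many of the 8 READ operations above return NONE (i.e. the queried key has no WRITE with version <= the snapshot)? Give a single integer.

Answer: 1

Derivation:
v1: WRITE c=20  (c history now [(1, 20)])
v2: WRITE d=8  (d history now [(2, 8)])
v3: WRITE b=1  (b history now [(3, 1)])
READ b @v2: history=[(3, 1)] -> no version <= 2 -> NONE
v4: WRITE d=5  (d history now [(2, 8), (4, 5)])
v5: WRITE c=1  (c history now [(1, 20), (5, 1)])
v6: WRITE b=12  (b history now [(3, 1), (6, 12)])
v7: WRITE c=3  (c history now [(1, 20), (5, 1), (7, 3)])
v8: WRITE d=9  (d history now [(2, 8), (4, 5), (8, 9)])
v9: WRITE a=16  (a history now [(9, 16)])
READ d @v5: history=[(2, 8), (4, 5), (8, 9)] -> pick v4 -> 5
v10: WRITE d=18  (d history now [(2, 8), (4, 5), (8, 9), (10, 18)])
v11: WRITE d=18  (d history now [(2, 8), (4, 5), (8, 9), (10, 18), (11, 18)])
READ c @v6: history=[(1, 20), (5, 1), (7, 3)] -> pick v5 -> 1
v12: WRITE b=1  (b history now [(3, 1), (6, 12), (12, 1)])
v13: WRITE b=3  (b history now [(3, 1), (6, 12), (12, 1), (13, 3)])
READ b @v6: history=[(3, 1), (6, 12), (12, 1), (13, 3)] -> pick v6 -> 12
v14: WRITE d=7  (d history now [(2, 8), (4, 5), (8, 9), (10, 18), (11, 18), (14, 7)])
READ c @v13: history=[(1, 20), (5, 1), (7, 3)] -> pick v7 -> 3
v15: WRITE b=8  (b history now [(3, 1), (6, 12), (12, 1), (13, 3), (15, 8)])
v16: WRITE b=4  (b history now [(3, 1), (6, 12), (12, 1), (13, 3), (15, 8), (16, 4)])
v17: WRITE a=9  (a history now [(9, 16), (17, 9)])
READ c @v1: history=[(1, 20), (5, 1), (7, 3)] -> pick v1 -> 20
v18: WRITE c=2  (c history now [(1, 20), (5, 1), (7, 3), (18, 2)])
READ c @v8: history=[(1, 20), (5, 1), (7, 3), (18, 2)] -> pick v7 -> 3
v19: WRITE a=6  (a history now [(9, 16), (17, 9), (19, 6)])
v20: WRITE d=13  (d history now [(2, 8), (4, 5), (8, 9), (10, 18), (11, 18), (14, 7), (20, 13)])
v21: WRITE d=4  (d history now [(2, 8), (4, 5), (8, 9), (10, 18), (11, 18), (14, 7), (20, 13), (21, 4)])
v22: WRITE b=12  (b history now [(3, 1), (6, 12), (12, 1), (13, 3), (15, 8), (16, 4), (22, 12)])
READ b @v13: history=[(3, 1), (6, 12), (12, 1), (13, 3), (15, 8), (16, 4), (22, 12)] -> pick v13 -> 3
Read results in order: ['NONE', '5', '1', '12', '3', '20', '3', '3']
NONE count = 1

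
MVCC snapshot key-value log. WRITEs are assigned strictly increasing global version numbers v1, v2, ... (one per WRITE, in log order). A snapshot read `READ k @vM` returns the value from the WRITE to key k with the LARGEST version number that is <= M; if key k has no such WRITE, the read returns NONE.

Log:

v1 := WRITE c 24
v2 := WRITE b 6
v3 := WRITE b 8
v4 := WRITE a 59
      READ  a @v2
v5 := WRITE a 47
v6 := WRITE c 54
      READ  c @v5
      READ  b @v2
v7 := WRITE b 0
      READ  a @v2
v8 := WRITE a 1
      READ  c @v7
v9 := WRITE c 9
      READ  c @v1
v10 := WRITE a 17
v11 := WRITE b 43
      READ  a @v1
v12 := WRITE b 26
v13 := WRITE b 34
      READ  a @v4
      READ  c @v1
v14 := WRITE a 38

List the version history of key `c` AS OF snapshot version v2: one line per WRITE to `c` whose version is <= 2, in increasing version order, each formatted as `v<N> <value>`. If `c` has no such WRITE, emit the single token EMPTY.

Scan writes for key=c with version <= 2:
  v1 WRITE c 24 -> keep
  v2 WRITE b 6 -> skip
  v3 WRITE b 8 -> skip
  v4 WRITE a 59 -> skip
  v5 WRITE a 47 -> skip
  v6 WRITE c 54 -> drop (> snap)
  v7 WRITE b 0 -> skip
  v8 WRITE a 1 -> skip
  v9 WRITE c 9 -> drop (> snap)
  v10 WRITE a 17 -> skip
  v11 WRITE b 43 -> skip
  v12 WRITE b 26 -> skip
  v13 WRITE b 34 -> skip
  v14 WRITE a 38 -> skip
Collected: [(1, 24)]

Answer: v1 24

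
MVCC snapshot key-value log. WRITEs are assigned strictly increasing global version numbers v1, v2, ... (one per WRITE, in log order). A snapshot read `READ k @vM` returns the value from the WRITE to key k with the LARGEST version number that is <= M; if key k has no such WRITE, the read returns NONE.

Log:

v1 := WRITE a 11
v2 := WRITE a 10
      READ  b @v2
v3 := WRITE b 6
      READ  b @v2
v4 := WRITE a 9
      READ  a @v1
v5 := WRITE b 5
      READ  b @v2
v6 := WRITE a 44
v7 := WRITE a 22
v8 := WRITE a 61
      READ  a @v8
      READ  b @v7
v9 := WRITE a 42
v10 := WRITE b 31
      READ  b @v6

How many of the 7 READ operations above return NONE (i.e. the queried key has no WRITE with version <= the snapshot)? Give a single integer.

v1: WRITE a=11  (a history now [(1, 11)])
v2: WRITE a=10  (a history now [(1, 11), (2, 10)])
READ b @v2: history=[] -> no version <= 2 -> NONE
v3: WRITE b=6  (b history now [(3, 6)])
READ b @v2: history=[(3, 6)] -> no version <= 2 -> NONE
v4: WRITE a=9  (a history now [(1, 11), (2, 10), (4, 9)])
READ a @v1: history=[(1, 11), (2, 10), (4, 9)] -> pick v1 -> 11
v5: WRITE b=5  (b history now [(3, 6), (5, 5)])
READ b @v2: history=[(3, 6), (5, 5)] -> no version <= 2 -> NONE
v6: WRITE a=44  (a history now [(1, 11), (2, 10), (4, 9), (6, 44)])
v7: WRITE a=22  (a history now [(1, 11), (2, 10), (4, 9), (6, 44), (7, 22)])
v8: WRITE a=61  (a history now [(1, 11), (2, 10), (4, 9), (6, 44), (7, 22), (8, 61)])
READ a @v8: history=[(1, 11), (2, 10), (4, 9), (6, 44), (7, 22), (8, 61)] -> pick v8 -> 61
READ b @v7: history=[(3, 6), (5, 5)] -> pick v5 -> 5
v9: WRITE a=42  (a history now [(1, 11), (2, 10), (4, 9), (6, 44), (7, 22), (8, 61), (9, 42)])
v10: WRITE b=31  (b history now [(3, 6), (5, 5), (10, 31)])
READ b @v6: history=[(3, 6), (5, 5), (10, 31)] -> pick v5 -> 5
Read results in order: ['NONE', 'NONE', '11', 'NONE', '61', '5', '5']
NONE count = 3

Answer: 3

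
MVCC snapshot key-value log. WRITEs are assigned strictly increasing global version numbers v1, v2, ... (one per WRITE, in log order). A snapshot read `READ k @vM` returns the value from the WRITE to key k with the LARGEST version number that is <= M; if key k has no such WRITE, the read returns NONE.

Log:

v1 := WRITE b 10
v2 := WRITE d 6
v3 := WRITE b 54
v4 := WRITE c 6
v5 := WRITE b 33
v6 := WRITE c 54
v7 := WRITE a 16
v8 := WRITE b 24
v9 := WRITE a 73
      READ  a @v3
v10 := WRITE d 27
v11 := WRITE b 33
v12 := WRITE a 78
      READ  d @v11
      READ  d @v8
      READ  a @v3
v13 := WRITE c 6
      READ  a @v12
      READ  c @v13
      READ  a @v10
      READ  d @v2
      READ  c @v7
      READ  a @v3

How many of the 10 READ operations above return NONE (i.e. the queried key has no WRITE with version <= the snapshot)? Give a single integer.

v1: WRITE b=10  (b history now [(1, 10)])
v2: WRITE d=6  (d history now [(2, 6)])
v3: WRITE b=54  (b history now [(1, 10), (3, 54)])
v4: WRITE c=6  (c history now [(4, 6)])
v5: WRITE b=33  (b history now [(1, 10), (3, 54), (5, 33)])
v6: WRITE c=54  (c history now [(4, 6), (6, 54)])
v7: WRITE a=16  (a history now [(7, 16)])
v8: WRITE b=24  (b history now [(1, 10), (3, 54), (5, 33), (8, 24)])
v9: WRITE a=73  (a history now [(7, 16), (9, 73)])
READ a @v3: history=[(7, 16), (9, 73)] -> no version <= 3 -> NONE
v10: WRITE d=27  (d history now [(2, 6), (10, 27)])
v11: WRITE b=33  (b history now [(1, 10), (3, 54), (5, 33), (8, 24), (11, 33)])
v12: WRITE a=78  (a history now [(7, 16), (9, 73), (12, 78)])
READ d @v11: history=[(2, 6), (10, 27)] -> pick v10 -> 27
READ d @v8: history=[(2, 6), (10, 27)] -> pick v2 -> 6
READ a @v3: history=[(7, 16), (9, 73), (12, 78)] -> no version <= 3 -> NONE
v13: WRITE c=6  (c history now [(4, 6), (6, 54), (13, 6)])
READ a @v12: history=[(7, 16), (9, 73), (12, 78)] -> pick v12 -> 78
READ c @v13: history=[(4, 6), (6, 54), (13, 6)] -> pick v13 -> 6
READ a @v10: history=[(7, 16), (9, 73), (12, 78)] -> pick v9 -> 73
READ d @v2: history=[(2, 6), (10, 27)] -> pick v2 -> 6
READ c @v7: history=[(4, 6), (6, 54), (13, 6)] -> pick v6 -> 54
READ a @v3: history=[(7, 16), (9, 73), (12, 78)] -> no version <= 3 -> NONE
Read results in order: ['NONE', '27', '6', 'NONE', '78', '6', '73', '6', '54', 'NONE']
NONE count = 3

Answer: 3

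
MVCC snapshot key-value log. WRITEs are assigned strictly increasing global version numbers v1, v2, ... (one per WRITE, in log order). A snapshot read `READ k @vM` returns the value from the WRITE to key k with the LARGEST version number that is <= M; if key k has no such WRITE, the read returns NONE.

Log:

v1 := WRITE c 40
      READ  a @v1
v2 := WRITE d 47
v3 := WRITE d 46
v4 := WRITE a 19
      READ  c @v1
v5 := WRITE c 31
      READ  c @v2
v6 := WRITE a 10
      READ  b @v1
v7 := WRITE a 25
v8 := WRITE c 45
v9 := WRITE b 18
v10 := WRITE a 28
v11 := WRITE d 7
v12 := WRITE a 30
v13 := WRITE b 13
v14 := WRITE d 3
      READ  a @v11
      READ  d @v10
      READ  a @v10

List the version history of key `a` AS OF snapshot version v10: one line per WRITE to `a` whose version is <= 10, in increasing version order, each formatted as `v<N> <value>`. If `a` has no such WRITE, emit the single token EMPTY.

Answer: v4 19
v6 10
v7 25
v10 28

Derivation:
Scan writes for key=a with version <= 10:
  v1 WRITE c 40 -> skip
  v2 WRITE d 47 -> skip
  v3 WRITE d 46 -> skip
  v4 WRITE a 19 -> keep
  v5 WRITE c 31 -> skip
  v6 WRITE a 10 -> keep
  v7 WRITE a 25 -> keep
  v8 WRITE c 45 -> skip
  v9 WRITE b 18 -> skip
  v10 WRITE a 28 -> keep
  v11 WRITE d 7 -> skip
  v12 WRITE a 30 -> drop (> snap)
  v13 WRITE b 13 -> skip
  v14 WRITE d 3 -> skip
Collected: [(4, 19), (6, 10), (7, 25), (10, 28)]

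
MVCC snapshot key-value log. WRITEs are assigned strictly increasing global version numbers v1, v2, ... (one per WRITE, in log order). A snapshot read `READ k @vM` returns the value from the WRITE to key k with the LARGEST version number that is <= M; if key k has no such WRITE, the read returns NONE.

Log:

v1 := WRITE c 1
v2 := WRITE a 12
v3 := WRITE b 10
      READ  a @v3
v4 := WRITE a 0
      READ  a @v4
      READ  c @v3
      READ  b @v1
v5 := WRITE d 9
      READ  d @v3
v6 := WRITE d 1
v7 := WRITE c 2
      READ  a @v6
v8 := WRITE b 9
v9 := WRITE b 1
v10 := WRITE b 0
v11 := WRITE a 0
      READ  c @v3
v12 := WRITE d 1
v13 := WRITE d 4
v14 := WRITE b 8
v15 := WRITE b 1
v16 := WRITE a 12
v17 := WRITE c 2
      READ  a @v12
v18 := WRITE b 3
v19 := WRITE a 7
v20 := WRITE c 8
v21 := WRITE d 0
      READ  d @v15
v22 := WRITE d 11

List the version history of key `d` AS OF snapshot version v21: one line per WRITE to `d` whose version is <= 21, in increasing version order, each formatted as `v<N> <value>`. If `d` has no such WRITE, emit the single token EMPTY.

Answer: v5 9
v6 1
v12 1
v13 4
v21 0

Derivation:
Scan writes for key=d with version <= 21:
  v1 WRITE c 1 -> skip
  v2 WRITE a 12 -> skip
  v3 WRITE b 10 -> skip
  v4 WRITE a 0 -> skip
  v5 WRITE d 9 -> keep
  v6 WRITE d 1 -> keep
  v7 WRITE c 2 -> skip
  v8 WRITE b 9 -> skip
  v9 WRITE b 1 -> skip
  v10 WRITE b 0 -> skip
  v11 WRITE a 0 -> skip
  v12 WRITE d 1 -> keep
  v13 WRITE d 4 -> keep
  v14 WRITE b 8 -> skip
  v15 WRITE b 1 -> skip
  v16 WRITE a 12 -> skip
  v17 WRITE c 2 -> skip
  v18 WRITE b 3 -> skip
  v19 WRITE a 7 -> skip
  v20 WRITE c 8 -> skip
  v21 WRITE d 0 -> keep
  v22 WRITE d 11 -> drop (> snap)
Collected: [(5, 9), (6, 1), (12, 1), (13, 4), (21, 0)]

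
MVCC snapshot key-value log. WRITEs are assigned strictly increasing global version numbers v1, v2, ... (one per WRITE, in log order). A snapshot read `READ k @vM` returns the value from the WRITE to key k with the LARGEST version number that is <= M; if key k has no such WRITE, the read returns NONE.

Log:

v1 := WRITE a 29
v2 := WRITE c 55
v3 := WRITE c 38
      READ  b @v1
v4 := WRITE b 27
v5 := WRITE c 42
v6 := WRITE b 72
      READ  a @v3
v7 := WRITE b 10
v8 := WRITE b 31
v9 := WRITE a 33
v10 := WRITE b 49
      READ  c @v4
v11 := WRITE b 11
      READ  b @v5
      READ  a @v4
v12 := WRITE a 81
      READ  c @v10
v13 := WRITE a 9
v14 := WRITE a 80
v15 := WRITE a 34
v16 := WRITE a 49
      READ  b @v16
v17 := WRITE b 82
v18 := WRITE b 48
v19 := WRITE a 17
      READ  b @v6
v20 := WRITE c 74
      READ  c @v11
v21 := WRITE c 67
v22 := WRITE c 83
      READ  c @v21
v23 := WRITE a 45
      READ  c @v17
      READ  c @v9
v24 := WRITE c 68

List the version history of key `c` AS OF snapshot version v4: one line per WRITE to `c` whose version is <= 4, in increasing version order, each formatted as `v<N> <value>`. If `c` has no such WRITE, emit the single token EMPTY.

Answer: v2 55
v3 38

Derivation:
Scan writes for key=c with version <= 4:
  v1 WRITE a 29 -> skip
  v2 WRITE c 55 -> keep
  v3 WRITE c 38 -> keep
  v4 WRITE b 27 -> skip
  v5 WRITE c 42 -> drop (> snap)
  v6 WRITE b 72 -> skip
  v7 WRITE b 10 -> skip
  v8 WRITE b 31 -> skip
  v9 WRITE a 33 -> skip
  v10 WRITE b 49 -> skip
  v11 WRITE b 11 -> skip
  v12 WRITE a 81 -> skip
  v13 WRITE a 9 -> skip
  v14 WRITE a 80 -> skip
  v15 WRITE a 34 -> skip
  v16 WRITE a 49 -> skip
  v17 WRITE b 82 -> skip
  v18 WRITE b 48 -> skip
  v19 WRITE a 17 -> skip
  v20 WRITE c 74 -> drop (> snap)
  v21 WRITE c 67 -> drop (> snap)
  v22 WRITE c 83 -> drop (> snap)
  v23 WRITE a 45 -> skip
  v24 WRITE c 68 -> drop (> snap)
Collected: [(2, 55), (3, 38)]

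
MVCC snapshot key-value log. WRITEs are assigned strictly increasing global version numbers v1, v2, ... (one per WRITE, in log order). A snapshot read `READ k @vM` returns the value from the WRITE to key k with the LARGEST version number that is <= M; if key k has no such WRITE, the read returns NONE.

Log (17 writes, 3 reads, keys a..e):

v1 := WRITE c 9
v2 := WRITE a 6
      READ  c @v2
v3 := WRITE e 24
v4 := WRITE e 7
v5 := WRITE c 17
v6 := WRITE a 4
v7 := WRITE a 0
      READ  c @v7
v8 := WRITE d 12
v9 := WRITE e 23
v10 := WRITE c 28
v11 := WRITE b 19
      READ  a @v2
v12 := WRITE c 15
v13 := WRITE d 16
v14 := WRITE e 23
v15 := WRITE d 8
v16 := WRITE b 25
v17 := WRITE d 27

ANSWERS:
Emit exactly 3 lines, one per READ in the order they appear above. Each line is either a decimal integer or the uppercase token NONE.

Answer: 9
17
6

Derivation:
v1: WRITE c=9  (c history now [(1, 9)])
v2: WRITE a=6  (a history now [(2, 6)])
READ c @v2: history=[(1, 9)] -> pick v1 -> 9
v3: WRITE e=24  (e history now [(3, 24)])
v4: WRITE e=7  (e history now [(3, 24), (4, 7)])
v5: WRITE c=17  (c history now [(1, 9), (5, 17)])
v6: WRITE a=4  (a history now [(2, 6), (6, 4)])
v7: WRITE a=0  (a history now [(2, 6), (6, 4), (7, 0)])
READ c @v7: history=[(1, 9), (5, 17)] -> pick v5 -> 17
v8: WRITE d=12  (d history now [(8, 12)])
v9: WRITE e=23  (e history now [(3, 24), (4, 7), (9, 23)])
v10: WRITE c=28  (c history now [(1, 9), (5, 17), (10, 28)])
v11: WRITE b=19  (b history now [(11, 19)])
READ a @v2: history=[(2, 6), (6, 4), (7, 0)] -> pick v2 -> 6
v12: WRITE c=15  (c history now [(1, 9), (5, 17), (10, 28), (12, 15)])
v13: WRITE d=16  (d history now [(8, 12), (13, 16)])
v14: WRITE e=23  (e history now [(3, 24), (4, 7), (9, 23), (14, 23)])
v15: WRITE d=8  (d history now [(8, 12), (13, 16), (15, 8)])
v16: WRITE b=25  (b history now [(11, 19), (16, 25)])
v17: WRITE d=27  (d history now [(8, 12), (13, 16), (15, 8), (17, 27)])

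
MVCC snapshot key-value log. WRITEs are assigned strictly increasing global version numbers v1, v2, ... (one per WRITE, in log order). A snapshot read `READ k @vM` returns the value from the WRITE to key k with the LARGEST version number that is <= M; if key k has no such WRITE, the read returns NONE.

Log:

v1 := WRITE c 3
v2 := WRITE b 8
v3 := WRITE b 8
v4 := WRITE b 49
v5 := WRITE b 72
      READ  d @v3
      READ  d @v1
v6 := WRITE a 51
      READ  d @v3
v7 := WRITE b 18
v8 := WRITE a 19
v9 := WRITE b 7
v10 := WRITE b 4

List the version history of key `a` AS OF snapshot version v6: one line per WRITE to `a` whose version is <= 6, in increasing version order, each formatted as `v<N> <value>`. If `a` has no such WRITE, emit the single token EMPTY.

Scan writes for key=a with version <= 6:
  v1 WRITE c 3 -> skip
  v2 WRITE b 8 -> skip
  v3 WRITE b 8 -> skip
  v4 WRITE b 49 -> skip
  v5 WRITE b 72 -> skip
  v6 WRITE a 51 -> keep
  v7 WRITE b 18 -> skip
  v8 WRITE a 19 -> drop (> snap)
  v9 WRITE b 7 -> skip
  v10 WRITE b 4 -> skip
Collected: [(6, 51)]

Answer: v6 51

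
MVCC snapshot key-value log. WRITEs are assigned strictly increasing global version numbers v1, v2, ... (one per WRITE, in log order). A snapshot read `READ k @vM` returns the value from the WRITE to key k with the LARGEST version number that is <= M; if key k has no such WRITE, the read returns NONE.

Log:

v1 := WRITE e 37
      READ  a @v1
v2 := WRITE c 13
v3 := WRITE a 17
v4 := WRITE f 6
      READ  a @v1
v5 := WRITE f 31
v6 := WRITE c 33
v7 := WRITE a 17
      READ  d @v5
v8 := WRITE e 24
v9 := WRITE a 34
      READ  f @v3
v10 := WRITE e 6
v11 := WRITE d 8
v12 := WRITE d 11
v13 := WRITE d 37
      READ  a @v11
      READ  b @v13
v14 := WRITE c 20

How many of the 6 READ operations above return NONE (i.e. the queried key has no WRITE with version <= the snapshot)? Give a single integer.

Answer: 5

Derivation:
v1: WRITE e=37  (e history now [(1, 37)])
READ a @v1: history=[] -> no version <= 1 -> NONE
v2: WRITE c=13  (c history now [(2, 13)])
v3: WRITE a=17  (a history now [(3, 17)])
v4: WRITE f=6  (f history now [(4, 6)])
READ a @v1: history=[(3, 17)] -> no version <= 1 -> NONE
v5: WRITE f=31  (f history now [(4, 6), (5, 31)])
v6: WRITE c=33  (c history now [(2, 13), (6, 33)])
v7: WRITE a=17  (a history now [(3, 17), (7, 17)])
READ d @v5: history=[] -> no version <= 5 -> NONE
v8: WRITE e=24  (e history now [(1, 37), (8, 24)])
v9: WRITE a=34  (a history now [(3, 17), (7, 17), (9, 34)])
READ f @v3: history=[(4, 6), (5, 31)] -> no version <= 3 -> NONE
v10: WRITE e=6  (e history now [(1, 37), (8, 24), (10, 6)])
v11: WRITE d=8  (d history now [(11, 8)])
v12: WRITE d=11  (d history now [(11, 8), (12, 11)])
v13: WRITE d=37  (d history now [(11, 8), (12, 11), (13, 37)])
READ a @v11: history=[(3, 17), (7, 17), (9, 34)] -> pick v9 -> 34
READ b @v13: history=[] -> no version <= 13 -> NONE
v14: WRITE c=20  (c history now [(2, 13), (6, 33), (14, 20)])
Read results in order: ['NONE', 'NONE', 'NONE', 'NONE', '34', 'NONE']
NONE count = 5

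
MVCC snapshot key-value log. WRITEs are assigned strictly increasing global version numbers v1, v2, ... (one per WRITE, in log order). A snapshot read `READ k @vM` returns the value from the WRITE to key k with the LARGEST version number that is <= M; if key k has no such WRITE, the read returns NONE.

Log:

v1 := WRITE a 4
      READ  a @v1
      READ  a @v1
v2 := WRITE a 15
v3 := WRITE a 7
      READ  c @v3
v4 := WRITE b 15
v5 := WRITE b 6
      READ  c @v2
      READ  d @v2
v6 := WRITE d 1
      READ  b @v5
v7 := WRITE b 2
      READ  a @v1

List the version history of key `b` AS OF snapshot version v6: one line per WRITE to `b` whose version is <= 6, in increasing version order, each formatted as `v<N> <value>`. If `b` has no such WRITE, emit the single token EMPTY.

Answer: v4 15
v5 6

Derivation:
Scan writes for key=b with version <= 6:
  v1 WRITE a 4 -> skip
  v2 WRITE a 15 -> skip
  v3 WRITE a 7 -> skip
  v4 WRITE b 15 -> keep
  v5 WRITE b 6 -> keep
  v6 WRITE d 1 -> skip
  v7 WRITE b 2 -> drop (> snap)
Collected: [(4, 15), (5, 6)]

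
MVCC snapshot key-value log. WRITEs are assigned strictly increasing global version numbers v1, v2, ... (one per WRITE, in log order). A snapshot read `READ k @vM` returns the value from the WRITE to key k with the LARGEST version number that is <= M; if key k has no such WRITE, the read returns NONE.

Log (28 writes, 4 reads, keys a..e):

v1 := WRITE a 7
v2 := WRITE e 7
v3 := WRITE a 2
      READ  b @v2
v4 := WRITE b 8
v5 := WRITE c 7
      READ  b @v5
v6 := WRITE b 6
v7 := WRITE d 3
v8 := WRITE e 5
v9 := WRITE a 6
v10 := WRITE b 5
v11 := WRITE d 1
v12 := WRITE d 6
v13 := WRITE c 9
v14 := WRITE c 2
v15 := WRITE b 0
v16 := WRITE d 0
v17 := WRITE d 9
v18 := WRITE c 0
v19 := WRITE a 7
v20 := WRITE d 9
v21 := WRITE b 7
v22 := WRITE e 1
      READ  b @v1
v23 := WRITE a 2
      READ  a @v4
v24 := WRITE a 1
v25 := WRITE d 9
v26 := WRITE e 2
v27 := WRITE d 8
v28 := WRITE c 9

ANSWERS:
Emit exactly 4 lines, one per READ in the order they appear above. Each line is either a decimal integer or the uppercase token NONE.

Answer: NONE
8
NONE
2

Derivation:
v1: WRITE a=7  (a history now [(1, 7)])
v2: WRITE e=7  (e history now [(2, 7)])
v3: WRITE a=2  (a history now [(1, 7), (3, 2)])
READ b @v2: history=[] -> no version <= 2 -> NONE
v4: WRITE b=8  (b history now [(4, 8)])
v5: WRITE c=7  (c history now [(5, 7)])
READ b @v5: history=[(4, 8)] -> pick v4 -> 8
v6: WRITE b=6  (b history now [(4, 8), (6, 6)])
v7: WRITE d=3  (d history now [(7, 3)])
v8: WRITE e=5  (e history now [(2, 7), (8, 5)])
v9: WRITE a=6  (a history now [(1, 7), (3, 2), (9, 6)])
v10: WRITE b=5  (b history now [(4, 8), (6, 6), (10, 5)])
v11: WRITE d=1  (d history now [(7, 3), (11, 1)])
v12: WRITE d=6  (d history now [(7, 3), (11, 1), (12, 6)])
v13: WRITE c=9  (c history now [(5, 7), (13, 9)])
v14: WRITE c=2  (c history now [(5, 7), (13, 9), (14, 2)])
v15: WRITE b=0  (b history now [(4, 8), (6, 6), (10, 5), (15, 0)])
v16: WRITE d=0  (d history now [(7, 3), (11, 1), (12, 6), (16, 0)])
v17: WRITE d=9  (d history now [(7, 3), (11, 1), (12, 6), (16, 0), (17, 9)])
v18: WRITE c=0  (c history now [(5, 7), (13, 9), (14, 2), (18, 0)])
v19: WRITE a=7  (a history now [(1, 7), (3, 2), (9, 6), (19, 7)])
v20: WRITE d=9  (d history now [(7, 3), (11, 1), (12, 6), (16, 0), (17, 9), (20, 9)])
v21: WRITE b=7  (b history now [(4, 8), (6, 6), (10, 5), (15, 0), (21, 7)])
v22: WRITE e=1  (e history now [(2, 7), (8, 5), (22, 1)])
READ b @v1: history=[(4, 8), (6, 6), (10, 5), (15, 0), (21, 7)] -> no version <= 1 -> NONE
v23: WRITE a=2  (a history now [(1, 7), (3, 2), (9, 6), (19, 7), (23, 2)])
READ a @v4: history=[(1, 7), (3, 2), (9, 6), (19, 7), (23, 2)] -> pick v3 -> 2
v24: WRITE a=1  (a history now [(1, 7), (3, 2), (9, 6), (19, 7), (23, 2), (24, 1)])
v25: WRITE d=9  (d history now [(7, 3), (11, 1), (12, 6), (16, 0), (17, 9), (20, 9), (25, 9)])
v26: WRITE e=2  (e history now [(2, 7), (8, 5), (22, 1), (26, 2)])
v27: WRITE d=8  (d history now [(7, 3), (11, 1), (12, 6), (16, 0), (17, 9), (20, 9), (25, 9), (27, 8)])
v28: WRITE c=9  (c history now [(5, 7), (13, 9), (14, 2), (18, 0), (28, 9)])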